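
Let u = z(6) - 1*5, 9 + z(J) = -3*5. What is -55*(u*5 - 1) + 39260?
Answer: 47290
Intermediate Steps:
z(J) = -24 (z(J) = -9 - 3*5 = -9 - 15 = -24)
u = -29 (u = -24 - 1*5 = -24 - 5 = -29)
-55*(u*5 - 1) + 39260 = -55*(-29*5 - 1) + 39260 = -55*(-145 - 1) + 39260 = -55*(-146) + 39260 = 8030 + 39260 = 47290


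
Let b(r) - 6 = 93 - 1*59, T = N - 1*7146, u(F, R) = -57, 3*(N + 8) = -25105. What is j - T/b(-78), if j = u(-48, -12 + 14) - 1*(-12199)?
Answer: 1503607/120 ≈ 12530.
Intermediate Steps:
N = -25129/3 (N = -8 + (⅓)*(-25105) = -8 - 25105/3 = -25129/3 ≈ -8376.3)
T = -46567/3 (T = -25129/3 - 1*7146 = -25129/3 - 7146 = -46567/3 ≈ -15522.)
b(r) = 40 (b(r) = 6 + (93 - 1*59) = 6 + (93 - 59) = 6 + 34 = 40)
j = 12142 (j = -57 - 1*(-12199) = -57 + 12199 = 12142)
j - T/b(-78) = 12142 - (-46567)/(3*40) = 12142 - 1*(-46567/120) = 12142 + 46567/120 = 1503607/120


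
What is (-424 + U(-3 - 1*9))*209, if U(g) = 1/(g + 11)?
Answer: -88825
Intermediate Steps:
U(g) = 1/(11 + g)
(-424 + U(-3 - 1*9))*209 = (-424 + 1/(11 + (-3 - 1*9)))*209 = (-424 + 1/(11 + (-3 - 9)))*209 = (-424 + 1/(11 - 12))*209 = (-424 + 1/(-1))*209 = (-424 - 1)*209 = -425*209 = -88825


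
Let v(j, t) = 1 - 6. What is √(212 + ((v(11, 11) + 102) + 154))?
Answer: √463 ≈ 21.517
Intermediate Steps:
v(j, t) = -5
√(212 + ((v(11, 11) + 102) + 154)) = √(212 + ((-5 + 102) + 154)) = √(212 + (97 + 154)) = √(212 + 251) = √463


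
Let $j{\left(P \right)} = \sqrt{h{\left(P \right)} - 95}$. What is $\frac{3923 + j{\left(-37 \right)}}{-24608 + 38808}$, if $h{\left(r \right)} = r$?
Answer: $\frac{3923}{14200} + \frac{i \sqrt{33}}{7100} \approx 0.27627 + 0.00080909 i$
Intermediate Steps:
$j{\left(P \right)} = \sqrt{-95 + P}$ ($j{\left(P \right)} = \sqrt{P - 95} = \sqrt{-95 + P}$)
$\frac{3923 + j{\left(-37 \right)}}{-24608 + 38808} = \frac{3923 + \sqrt{-95 - 37}}{-24608 + 38808} = \frac{3923 + \sqrt{-132}}{14200} = \left(3923 + 2 i \sqrt{33}\right) \frac{1}{14200} = \frac{3923}{14200} + \frac{i \sqrt{33}}{7100}$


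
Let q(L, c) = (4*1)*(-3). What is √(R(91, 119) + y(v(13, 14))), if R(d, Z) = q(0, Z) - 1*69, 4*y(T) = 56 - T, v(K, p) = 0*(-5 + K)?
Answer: I*√67 ≈ 8.1853*I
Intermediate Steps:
v(K, p) = 0
q(L, c) = -12 (q(L, c) = 4*(-3) = -12)
y(T) = 14 - T/4 (y(T) = (56 - T)/4 = 14 - T/4)
R(d, Z) = -81 (R(d, Z) = -12 - 1*69 = -12 - 69 = -81)
√(R(91, 119) + y(v(13, 14))) = √(-81 + (14 - ¼*0)) = √(-81 + (14 + 0)) = √(-81 + 14) = √(-67) = I*√67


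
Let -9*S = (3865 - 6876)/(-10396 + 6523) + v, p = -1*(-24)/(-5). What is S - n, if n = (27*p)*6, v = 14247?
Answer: -140384194/174285 ≈ -805.49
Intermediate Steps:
p = -24/5 (p = 24*(-1/5) = -24/5 ≈ -4.8000)
S = -55181642/34857 (S = -((3865 - 6876)/(-10396 + 6523) + 14247)/9 = -(-3011/(-3873) + 14247)/9 = -(-3011*(-1/3873) + 14247)/9 = -(3011/3873 + 14247)/9 = -1/9*55181642/3873 = -55181642/34857 ≈ -1583.1)
n = -3888/5 (n = (27*(-24/5))*6 = -648/5*6 = -3888/5 ≈ -777.60)
S - n = -55181642/34857 - 1*(-3888/5) = -55181642/34857 + 3888/5 = -140384194/174285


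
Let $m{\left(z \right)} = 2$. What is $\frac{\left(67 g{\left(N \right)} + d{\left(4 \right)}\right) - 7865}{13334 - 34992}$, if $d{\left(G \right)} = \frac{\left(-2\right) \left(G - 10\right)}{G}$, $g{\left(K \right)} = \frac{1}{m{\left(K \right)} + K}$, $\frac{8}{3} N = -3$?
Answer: $\frac{27249}{75803} \approx 0.35947$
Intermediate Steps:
$N = - \frac{9}{8}$ ($N = \frac{3}{8} \left(-3\right) = - \frac{9}{8} \approx -1.125$)
$g{\left(K \right)} = \frac{1}{2 + K}$
$d{\left(G \right)} = \frac{20 - 2 G}{G}$ ($d{\left(G \right)} = \frac{\left(-2\right) \left(-10 + G\right)}{G} = \frac{20 - 2 G}{G}$)
$\frac{\left(67 g{\left(N \right)} + d{\left(4 \right)}\right) - 7865}{13334 - 34992} = \frac{\left(\frac{67}{2 - \frac{9}{8}} - \left(2 - \frac{20}{4}\right)\right) - 7865}{13334 - 34992} = \frac{\left(\frac{67}{\frac{7}{8}} + \left(-2 + 20 \cdot \frac{1}{4}\right)\right) - 7865}{-21658} = \left(\left(67 \cdot \frac{8}{7} + \left(-2 + 5\right)\right) - 7865\right) \left(- \frac{1}{21658}\right) = \left(\left(\frac{536}{7} + 3\right) - 7865\right) \left(- \frac{1}{21658}\right) = \left(\frac{557}{7} - 7865\right) \left(- \frac{1}{21658}\right) = \left(- \frac{54498}{7}\right) \left(- \frac{1}{21658}\right) = \frac{27249}{75803}$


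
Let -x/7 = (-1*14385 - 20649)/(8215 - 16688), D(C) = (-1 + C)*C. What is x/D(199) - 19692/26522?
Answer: -548395029439/737871094851 ≈ -0.74321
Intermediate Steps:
D(C) = C*(-1 + C)
x = -245238/8473 (x = -7*(-1*14385 - 20649)/(8215 - 16688) = -7*(-14385 - 20649)/(-8473) = -(-245238)*(-1)/8473 = -7*35034/8473 = -245238/8473 ≈ -28.943)
x/D(199) - 19692/26522 = -245238*1/(199*(-1 + 199))/8473 - 19692/26522 = -245238/(8473*(199*198)) - 19692*1/26522 = -245238/8473/39402 - 9846/13261 = -245238/8473*1/39402 - 9846/13261 = -40873/55642191 - 9846/13261 = -548395029439/737871094851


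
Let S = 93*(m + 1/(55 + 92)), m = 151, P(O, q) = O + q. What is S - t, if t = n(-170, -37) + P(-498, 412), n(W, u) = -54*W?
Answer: 242532/49 ≈ 4949.6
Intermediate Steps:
t = 9094 (t = -54*(-170) + (-498 + 412) = 9180 - 86 = 9094)
S = 688138/49 (S = 93*(151 + 1/(55 + 92)) = 93*(151 + 1/147) = 93*(22198/147) = 688138/49 ≈ 14044.)
S - t = 688138/49 - 1*9094 = 688138/49 - 9094 = 242532/49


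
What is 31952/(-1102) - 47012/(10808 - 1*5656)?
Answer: -168031/4408 ≈ -38.120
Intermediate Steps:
31952/(-1102) - 47012/(10808 - 1*5656) = 31952*(-1/1102) - 47012/(10808 - 5656) = -15976/551 - 47012/5152 = -15976/551 - 47012*1/5152 = -15976/551 - 73/8 = -168031/4408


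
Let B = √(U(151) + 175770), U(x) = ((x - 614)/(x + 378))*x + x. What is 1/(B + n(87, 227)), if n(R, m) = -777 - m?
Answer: -132779/110062042 - 23*√23248074/220124084 ≈ -0.0017102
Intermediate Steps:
U(x) = x + x*(-614 + x)/(378 + x) (U(x) = ((-614 + x)/(378 + x))*x + x = x*(-614 + x)/(378 + x) + x = x + x*(-614 + x)/(378 + x))
B = 2*√23248074/23 (B = √(2*151*(-118 + 151)/(378 + 151) + 175770) = √(2*151*33/529 + 175770) = √(2*151*(1/529)*33 + 175770) = √(9966/529 + 175770) = √(92992296/529) = 2*√23248074/23 ≈ 419.27)
1/(B + n(87, 227)) = 1/(2*√23248074/23 + (-777 - 1*227)) = 1/(2*√23248074/23 + (-777 - 227)) = 1/(2*√23248074/23 - 1004) = 1/(-1004 + 2*√23248074/23)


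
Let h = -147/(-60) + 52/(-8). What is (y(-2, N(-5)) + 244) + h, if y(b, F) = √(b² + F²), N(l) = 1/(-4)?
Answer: 4799/20 + √65/4 ≈ 241.97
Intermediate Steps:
N(l) = -¼
h = -81/20 (h = -147*(-1/60) + 52*(-⅛) = 49/20 - 13/2 = -81/20 ≈ -4.0500)
y(b, F) = √(F² + b²)
(y(-2, N(-5)) + 244) + h = (√((-¼)² + (-2)²) + 244) - 81/20 = (√(1/16 + 4) + 244) - 81/20 = (√(65/16) + 244) - 81/20 = (√65/4 + 244) - 81/20 = (244 + √65/4) - 81/20 = 4799/20 + √65/4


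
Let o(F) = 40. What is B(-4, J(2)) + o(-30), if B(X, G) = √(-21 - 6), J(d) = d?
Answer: 40 + 3*I*√3 ≈ 40.0 + 5.1962*I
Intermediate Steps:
B(X, G) = 3*I*√3 (B(X, G) = √(-27) = 3*I*√3)
B(-4, J(2)) + o(-30) = 3*I*√3 + 40 = 40 + 3*I*√3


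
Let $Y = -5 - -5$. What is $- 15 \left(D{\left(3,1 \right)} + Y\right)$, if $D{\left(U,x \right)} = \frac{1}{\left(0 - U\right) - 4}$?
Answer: $\frac{15}{7} \approx 2.1429$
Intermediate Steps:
$Y = 0$ ($Y = -5 + 5 = 0$)
$D{\left(U,x \right)} = \frac{1}{-4 - U}$ ($D{\left(U,x \right)} = \frac{1}{- U - 4} = \frac{1}{-4 - U}$)
$- 15 \left(D{\left(3,1 \right)} + Y\right) = - 15 \left(- \frac{1}{4 + 3} + 0\right) = - 15 \left(- \frac{1}{7} + 0\right) = \left(-15\right) \left(- \frac{1}{7}\right) = \frac{15}{7}$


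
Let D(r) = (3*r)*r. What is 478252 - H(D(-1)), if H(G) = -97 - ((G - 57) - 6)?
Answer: 478289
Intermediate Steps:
D(r) = 3*r**2
H(G) = -34 - G (H(G) = -97 - ((-57 + G) - 6) = -97 - (-63 + G) = -97 + (63 - G) = -34 - G)
478252 - H(D(-1)) = 478252 - (-34 - 3*(-1)**2) = 478252 - (-34 - 3) = 478252 - 1*(-37) = 478252 + 37 = 478289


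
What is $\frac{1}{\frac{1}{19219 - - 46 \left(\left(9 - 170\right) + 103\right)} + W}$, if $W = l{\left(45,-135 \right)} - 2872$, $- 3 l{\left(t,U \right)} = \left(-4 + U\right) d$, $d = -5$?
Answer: $- \frac{16551}{51368786} \approx -0.0003222$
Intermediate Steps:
$l{\left(t,U \right)} = - \frac{20}{3} + \frac{5 U}{3}$ ($l{\left(t,U \right)} = - \frac{\left(-4 + U\right) \left(-5\right)}{3} = - \frac{20 - 5 U}{3} = - \frac{20}{3} + \frac{5 U}{3}$)
$W = - \frac{9311}{3}$ ($W = \left(- \frac{20}{3} + \frac{5}{3} \left(-135\right)\right) - 2872 = \left(- \frac{20}{3} - 225\right) - 2872 = - \frac{695}{3} - 2872 = - \frac{9311}{3} \approx -3103.7$)
$\frac{1}{\frac{1}{19219 - - 46 \left(\left(9 - 170\right) + 103\right)} + W} = \frac{1}{\frac{1}{19219 - - 46 \left(\left(9 - 170\right) + 103\right)} - \frac{9311}{3}} = \frac{1}{\frac{1}{19219 - - 46 \left(-161 + 103\right)} - \frac{9311}{3}} = \frac{1}{\frac{1}{19219 - \left(-46\right) \left(-58\right)} - \frac{9311}{3}} = \frac{1}{\frac{1}{19219 - 2668} - \frac{9311}{3}} = \frac{1}{\frac{1}{16551} - \frac{9311}{3}} = \frac{1}{- \frac{51368786}{16551}} = - \frac{16551}{51368786}$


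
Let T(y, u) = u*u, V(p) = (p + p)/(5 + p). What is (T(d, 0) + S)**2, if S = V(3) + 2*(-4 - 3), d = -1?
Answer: 2809/16 ≈ 175.56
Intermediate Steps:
V(p) = 2*p/(5 + p) (V(p) = (2*p)/(5 + p) = 2*p/(5 + p))
T(y, u) = u**2
S = -53/4 (S = 2*3/(5 + 3) + 2*(-4 - 3) = 2*3/8 + 2*(-7) = 2*3*(1/8) - 14 = 3/4 - 14 = -53/4 ≈ -13.250)
(T(d, 0) + S)**2 = (0**2 - 53/4)**2 = (0 - 53/4)**2 = (-53/4)**2 = 2809/16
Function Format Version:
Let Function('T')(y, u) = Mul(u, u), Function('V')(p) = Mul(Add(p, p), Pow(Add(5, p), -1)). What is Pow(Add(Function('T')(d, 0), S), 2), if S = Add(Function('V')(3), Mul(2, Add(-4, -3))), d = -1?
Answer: Rational(2809, 16) ≈ 175.56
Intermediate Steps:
Function('V')(p) = Mul(2, p, Pow(Add(5, p), -1)) (Function('V')(p) = Mul(Mul(2, p), Pow(Add(5, p), -1)) = Mul(2, p, Pow(Add(5, p), -1)))
Function('T')(y, u) = Pow(u, 2)
S = Rational(-53, 4) (S = Add(Mul(2, 3, Pow(Add(5, 3), -1)), Mul(2, Add(-4, -3))) = Add(Mul(2, 3, Pow(8, -1)), Mul(2, -7)) = Add(Mul(2, 3, Rational(1, 8)), -14) = Add(Rational(3, 4), -14) = Rational(-53, 4) ≈ -13.250)
Pow(Add(Function('T')(d, 0), S), 2) = Pow(Add(Pow(0, 2), Rational(-53, 4)), 2) = Pow(Add(0, Rational(-53, 4)), 2) = Pow(Rational(-53, 4), 2) = Rational(2809, 16)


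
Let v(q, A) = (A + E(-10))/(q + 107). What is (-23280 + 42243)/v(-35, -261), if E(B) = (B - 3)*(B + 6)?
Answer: -1365336/209 ≈ -6532.7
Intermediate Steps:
E(B) = (-3 + B)*(6 + B)
v(q, A) = (52 + A)/(107 + q) (v(q, A) = (A + (-18 + (-10)**2 + 3*(-10)))/(q + 107) = (A + (-18 + 100 - 30))/(107 + q) = (A + 52)/(107 + q) = (52 + A)/(107 + q))
(-23280 + 42243)/v(-35, -261) = (-23280 + 42243)/(((52 - 261)/(107 - 35))) = 18963/((-209/72)) = 18963/(((1/72)*(-209))) = 18963/(-209/72) = 18963*(-72/209) = -1365336/209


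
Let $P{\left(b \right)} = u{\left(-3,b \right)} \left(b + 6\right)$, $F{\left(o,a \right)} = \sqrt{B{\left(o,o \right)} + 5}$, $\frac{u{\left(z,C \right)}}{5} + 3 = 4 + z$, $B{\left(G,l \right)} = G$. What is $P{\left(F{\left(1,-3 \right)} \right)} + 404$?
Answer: $344 - 10 \sqrt{6} \approx 319.5$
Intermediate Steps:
$u{\left(z,C \right)} = 5 + 5 z$ ($u{\left(z,C \right)} = -15 + 5 \left(4 + z\right) = -15 + \left(20 + 5 z\right) = 5 + 5 z$)
$F{\left(o,a \right)} = \sqrt{5 + o}$ ($F{\left(o,a \right)} = \sqrt{o + 5} = \sqrt{5 + o}$)
$P{\left(b \right)} = -60 - 10 b$ ($P{\left(b \right)} = \left(5 + 5 \left(-3\right)\right) \left(b + 6\right) = \left(5 - 15\right) \left(6 + b\right) = - 10 \left(6 + b\right) = -60 - 10 b$)
$P{\left(F{\left(1,-3 \right)} \right)} + 404 = \left(-60 - 10 \sqrt{5 + 1}\right) + 404 = \left(-60 - 10 \sqrt{6}\right) + 404 = 344 - 10 \sqrt{6}$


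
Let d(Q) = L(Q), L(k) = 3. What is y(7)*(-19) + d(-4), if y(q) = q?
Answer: -130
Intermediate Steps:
d(Q) = 3
y(7)*(-19) + d(-4) = 7*(-19) + 3 = -133 + 3 = -130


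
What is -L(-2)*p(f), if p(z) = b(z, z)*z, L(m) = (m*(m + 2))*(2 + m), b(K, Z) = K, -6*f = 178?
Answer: 0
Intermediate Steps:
f = -89/3 (f = -1/6*178 = -89/3 ≈ -29.667)
L(m) = m*(2 + m)**2 (L(m) = (m*(2 + m))*(2 + m) = m*(2 + m)**2)
p(z) = z**2 (p(z) = z*z = z**2)
-L(-2)*p(f) = -(-2*(2 - 2)**2)*(-89/3)**2 = -(-2*0**2)*7921/9 = -(-2*0)*7921/9 = -0*7921/9 = -1*0 = 0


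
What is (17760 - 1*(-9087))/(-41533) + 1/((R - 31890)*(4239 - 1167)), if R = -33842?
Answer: -5421179957821/8386704863232 ≈ -0.64640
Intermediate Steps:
(17760 - 1*(-9087))/(-41533) + 1/((R - 31890)*(4239 - 1167)) = (17760 - 1*(-9087))/(-41533) + 1/((-33842 - 31890)*(4239 - 1167)) = (17760 + 9087)*(-1/41533) + 1/(-65732*3072) = 26847*(-1/41533) - 1/65732*1/3072 = -26847/41533 - 1/201928704 = -5421179957821/8386704863232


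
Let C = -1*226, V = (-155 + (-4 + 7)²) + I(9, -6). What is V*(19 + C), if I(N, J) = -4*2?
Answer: 31878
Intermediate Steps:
I(N, J) = -8
V = -154 (V = (-155 + (-4 + 7)²) - 8 = (-155 + 3²) - 8 = (-155 + 9) - 8 = -146 - 8 = -154)
C = -226
V*(19 + C) = -154*(19 - 226) = -154*(-207) = 31878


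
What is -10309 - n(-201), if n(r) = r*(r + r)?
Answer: -91111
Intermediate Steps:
n(r) = 2*r² (n(r) = r*(2*r) = 2*r²)
-10309 - n(-201) = -10309 - 2*(-201)² = -10309 - 2*40401 = -10309 - 1*80802 = -10309 - 80802 = -91111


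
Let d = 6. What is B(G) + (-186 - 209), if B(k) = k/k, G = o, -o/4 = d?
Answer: -394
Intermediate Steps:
o = -24 (o = -4*6 = -24)
G = -24
B(k) = 1
B(G) + (-186 - 209) = 1 + (-186 - 209) = 1 - 395 = -394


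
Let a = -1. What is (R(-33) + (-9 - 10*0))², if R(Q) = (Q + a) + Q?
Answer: 5776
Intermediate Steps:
R(Q) = -1 + 2*Q (R(Q) = (Q - 1) + Q = (-1 + Q) + Q = -1 + 2*Q)
(R(-33) + (-9 - 10*0))² = ((-1 + 2*(-33)) + (-9 - 10*0))² = ((-1 - 66) + (-9 + 0))² = (-67 - 9)² = (-76)² = 5776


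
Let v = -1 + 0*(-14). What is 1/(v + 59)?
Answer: 1/58 ≈ 0.017241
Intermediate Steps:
v = -1 (v = -1 + 0 = -1)
1/(v + 59) = 1/(-1 + 59) = 1/58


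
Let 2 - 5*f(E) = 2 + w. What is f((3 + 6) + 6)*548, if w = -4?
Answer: 2192/5 ≈ 438.40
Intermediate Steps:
f(E) = ⅘ (f(E) = ⅖ - (2 - 4)/5 = ⅖ - ⅕*(-2) = ⅖ + ⅖ = ⅘)
f((3 + 6) + 6)*548 = (⅘)*548 = 2192/5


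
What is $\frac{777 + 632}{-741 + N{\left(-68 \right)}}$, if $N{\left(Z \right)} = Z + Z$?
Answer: $- \frac{1409}{877} \approx -1.6066$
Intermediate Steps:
$N{\left(Z \right)} = 2 Z$
$\frac{777 + 632}{-741 + N{\left(-68 \right)}} = \frac{777 + 632}{-741 + 2 \left(-68\right)} = \frac{1409}{-741 - 136} = \frac{1409}{-877} = 1409 \left(- \frac{1}{877}\right) = - \frac{1409}{877}$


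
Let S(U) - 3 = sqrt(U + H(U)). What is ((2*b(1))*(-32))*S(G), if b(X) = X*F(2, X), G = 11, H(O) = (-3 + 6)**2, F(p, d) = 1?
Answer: -192 - 128*sqrt(5) ≈ -478.22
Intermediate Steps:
H(O) = 9 (H(O) = 3**2 = 9)
b(X) = X (b(X) = X*1 = X)
S(U) = 3 + sqrt(9 + U) (S(U) = 3 + sqrt(U + 9) = 3 + sqrt(9 + U))
((2*b(1))*(-32))*S(G) = ((2*1)*(-32))*(3 + sqrt(9 + 11)) = (2*(-32))*(3 + sqrt(20)) = -64*(3 + 2*sqrt(5)) = -192 - 128*sqrt(5)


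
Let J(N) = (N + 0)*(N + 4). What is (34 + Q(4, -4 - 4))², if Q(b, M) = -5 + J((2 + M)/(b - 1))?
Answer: 625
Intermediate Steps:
J(N) = N*(4 + N)
Q(b, M) = -5 + (2 + M)*(4 + (2 + M)/(-1 + b))/(-1 + b) (Q(b, M) = -5 + ((2 + M)/(b - 1))*(4 + (2 + M)/(b - 1)) = -5 + ((2 + M)/(-1 + b))*(4 + (2 + M)/(-1 + b)) = -5 + (2 + M)*(4 + (2 + M)/(-1 + b))/(-1 + b))
(34 + Q(4, -4 - 4))² = (34 + (-5*(-1 + 4)² + (2 + (-4 - 4))*(-2 + (-4 - 4) + 4*4))/(-1 + 4)²)² = (34 + (-5*3² + (2 - 8)*(-2 - 8 + 16))/3²)² = (34 + (-5*9 - 6*6)/9)² = (34 + (-45 - 36)/9)² = (34 + (⅑)*(-81))² = (34 - 9)² = 25² = 625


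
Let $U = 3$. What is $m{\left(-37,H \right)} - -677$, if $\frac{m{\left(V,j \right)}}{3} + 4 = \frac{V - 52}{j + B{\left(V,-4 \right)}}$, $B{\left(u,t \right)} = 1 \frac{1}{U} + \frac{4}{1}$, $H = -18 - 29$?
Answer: $\frac{85921}{128} \approx 671.26$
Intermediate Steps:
$H = -47$
$B{\left(u,t \right)} = \frac{13}{3}$ ($B{\left(u,t \right)} = 1 \cdot \frac{1}{3} + \frac{4}{1} = 1 \cdot \frac{1}{3} + 4 \cdot 1 = \frac{1}{3} + 4 = \frac{13}{3}$)
$m{\left(V,j \right)} = -12 + \frac{3 \left(-52 + V\right)}{\frac{13}{3} + j}$ ($m{\left(V,j \right)} = -12 + 3 \frac{V - 52}{j + \frac{13}{3}} = -12 + 3 \frac{-52 + V}{\frac{13}{3} + j} = -12 + \frac{3 \left(-52 + V\right)}{\frac{13}{3} + j}$)
$m{\left(-37,H \right)} - -677 = \frac{3 \left(-208 - -564 + 3 \left(-37\right)\right)}{13 + 3 \left(-47\right)} - -677 = \frac{3 \left(-208 + 564 - 111\right)}{13 - 141} + 677 = 3 \frac{1}{-128} \cdot 245 + 677 = 3 \left(- \frac{1}{128}\right) 245 + 677 = - \frac{735}{128} + 677 = \frac{85921}{128}$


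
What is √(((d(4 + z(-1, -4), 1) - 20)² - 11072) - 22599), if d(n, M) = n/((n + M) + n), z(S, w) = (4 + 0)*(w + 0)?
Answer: I*√17611255/23 ≈ 182.46*I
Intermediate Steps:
z(S, w) = 4*w
d(n, M) = n/(M + 2*n) (d(n, M) = n/((M + n) + n) = n/(M + 2*n))
√(((d(4 + z(-1, -4), 1) - 20)² - 11072) - 22599) = √((((4 + 4*(-4))/(1 + 2*(4 + 4*(-4))) - 20)² - 11072) - 22599) = √((((4 - 16)/(1 + 2*(4 - 16)) - 20)² - 11072) - 22599) = √(((-12/(1 + 2*(-12)) - 20)² - 11072) - 22599) = √(((-12/(1 - 24) - 20)² - 11072) - 22599) = √(((-12/(-23) - 20)² - 11072) - 22599) = √(((-12*(-1/23) - 20)² - 11072) - 22599) = √(((12/23 - 20)² - 11072) - 22599) = √(((-448/23)² - 11072) - 22599) = √((200704/529 - 11072) - 22599) = √(-5656384/529 - 22599) = √(-17611255/529) = I*√17611255/23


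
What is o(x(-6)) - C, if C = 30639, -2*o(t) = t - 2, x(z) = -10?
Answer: -30633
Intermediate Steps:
o(t) = 1 - t/2 (o(t) = -(t - 2)/2 = -(-2 + t)/2 = 1 - t/2)
o(x(-6)) - C = (1 - ½*(-10)) - 1*30639 = (1 + 5) - 30639 = 6 - 30639 = -30633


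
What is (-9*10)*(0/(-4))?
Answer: 0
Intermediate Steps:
(-9*10)*(0/(-4)) = -0*(-1)/4 = -90*0 = 0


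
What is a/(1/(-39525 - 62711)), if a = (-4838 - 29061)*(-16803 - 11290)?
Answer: -97361858521252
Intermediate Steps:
a = 952324607 (a = -33899*(-28093) = 952324607)
a/(1/(-39525 - 62711)) = 952324607/(1/(-39525 - 62711)) = 952324607/(1/(-102236)) = 952324607/(-1/102236) = 952324607*(-102236) = -97361858521252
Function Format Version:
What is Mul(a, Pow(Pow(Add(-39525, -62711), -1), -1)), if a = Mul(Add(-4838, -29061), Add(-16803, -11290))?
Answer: -97361858521252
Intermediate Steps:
a = 952324607 (a = Mul(-33899, -28093) = 952324607)
Mul(a, Pow(Pow(Add(-39525, -62711), -1), -1)) = Mul(952324607, Pow(Pow(Add(-39525, -62711), -1), -1)) = Mul(952324607, Pow(Pow(-102236, -1), -1)) = Mul(952324607, Pow(Rational(-1, 102236), -1)) = Mul(952324607, -102236) = -97361858521252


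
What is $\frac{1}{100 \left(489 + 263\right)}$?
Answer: $\frac{1}{75200} \approx 1.3298 \cdot 10^{-5}$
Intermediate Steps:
$\frac{1}{100 \left(489 + 263\right)} = \frac{1}{100 \cdot 752} = \frac{1}{75200}$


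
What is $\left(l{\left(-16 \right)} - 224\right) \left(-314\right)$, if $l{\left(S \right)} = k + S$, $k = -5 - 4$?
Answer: $78186$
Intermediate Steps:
$k = -9$ ($k = -5 - 4 = -9$)
$l{\left(S \right)} = -9 + S$
$\left(l{\left(-16 \right)} - 224\right) \left(-314\right) = \left(\left(-9 - 16\right) - 224\right) \left(-314\right) = \left(-25 - 224\right) \left(-314\right) = \left(-249\right) \left(-314\right) = 78186$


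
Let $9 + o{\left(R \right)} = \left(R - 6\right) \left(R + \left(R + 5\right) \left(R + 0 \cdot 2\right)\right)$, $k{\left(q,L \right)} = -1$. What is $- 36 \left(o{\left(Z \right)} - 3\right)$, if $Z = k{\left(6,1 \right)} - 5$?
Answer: $432$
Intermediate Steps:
$Z = -6$ ($Z = -1 - 5 = -6$)
$o{\left(R \right)} = -9 + \left(-6 + R\right) \left(R + R \left(5 + R\right)\right)$ ($o{\left(R \right)} = -9 + \left(R - 6\right) \left(R + \left(R + 5\right) \left(R + 0 \cdot 2\right)\right) = -9 + \left(-6 + R\right) \left(R + \left(5 + R\right) \left(R + 0\right)\right) = -9 + \left(-6 + R\right) \left(R + \left(5 + R\right) R\right) = -9 + \left(-6 + R\right) \left(R + R \left(5 + R\right)\right)$)
$- 36 \left(o{\left(Z \right)} - 3\right) = - 36 \left(\left(-9 + \left(-6\right)^{3} - -216\right) - 3\right) = - 36 \left(\left(-9 - 216 + 216\right) - 3\right) = - 36 \left(-9 - 3\right) = \left(-36\right) \left(-12\right) = 432$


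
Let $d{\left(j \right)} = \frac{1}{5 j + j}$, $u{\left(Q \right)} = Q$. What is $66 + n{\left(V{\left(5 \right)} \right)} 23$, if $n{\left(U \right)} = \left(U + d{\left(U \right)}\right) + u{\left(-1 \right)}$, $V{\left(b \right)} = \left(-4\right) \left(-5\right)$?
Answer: $\frac{60383}{120} \approx 503.19$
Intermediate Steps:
$d{\left(j \right)} = \frac{1}{6 j}$
$V{\left(b \right)} = 20$
$n{\left(U \right)} = -1 + U + \frac{1}{6 U}$ ($n{\left(U \right)} = \left(U + \frac{1}{6 U}\right) - 1 = -1 + U + \frac{1}{6 U}$)
$66 + n{\left(V{\left(5 \right)} \right)} 23 = 66 + \left(-1 + 20 + \frac{1}{6 \cdot 20}\right) 23 = 66 + \left(-1 + 20 + \frac{1}{6} \cdot \frac{1}{20}\right) 23 = 66 + \left(-1 + 20 + \frac{1}{120}\right) 23 = 66 + \frac{2281}{120} \cdot 23 = 66 + \frac{52463}{120} = \frac{60383}{120}$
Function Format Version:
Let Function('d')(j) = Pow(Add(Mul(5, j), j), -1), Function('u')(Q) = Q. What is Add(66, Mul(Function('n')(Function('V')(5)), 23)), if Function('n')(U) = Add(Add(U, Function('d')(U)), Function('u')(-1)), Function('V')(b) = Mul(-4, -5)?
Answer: Rational(60383, 120) ≈ 503.19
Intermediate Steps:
Function('d')(j) = Mul(Rational(1, 6), Pow(j, -1)) (Function('d')(j) = Pow(Mul(6, j), -1) = Mul(Rational(1, 6), Pow(j, -1)))
Function('V')(b) = 20
Function('n')(U) = Add(-1, U, Mul(Rational(1, 6), Pow(U, -1))) (Function('n')(U) = Add(Add(U, Mul(Rational(1, 6), Pow(U, -1))), -1) = Add(-1, U, Mul(Rational(1, 6), Pow(U, -1))))
Add(66, Mul(Function('n')(Function('V')(5)), 23)) = Add(66, Mul(Add(-1, 20, Mul(Rational(1, 6), Pow(20, -1))), 23)) = Add(66, Mul(Add(-1, 20, Mul(Rational(1, 6), Rational(1, 20))), 23)) = Add(66, Mul(Add(-1, 20, Rational(1, 120)), 23)) = Add(66, Mul(Rational(2281, 120), 23)) = Add(66, Rational(52463, 120)) = Rational(60383, 120)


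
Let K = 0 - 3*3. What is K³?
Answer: -729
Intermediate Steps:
K = -9 (K = 0 - 9 = -9)
K³ = (-9)³ = -729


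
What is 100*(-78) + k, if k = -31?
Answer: -7831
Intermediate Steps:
100*(-78) + k = 100*(-78) - 31 = -7800 - 31 = -7831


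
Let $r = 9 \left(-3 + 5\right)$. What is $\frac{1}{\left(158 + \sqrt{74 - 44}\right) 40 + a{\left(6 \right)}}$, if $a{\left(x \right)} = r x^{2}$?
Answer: $\frac{871}{6063128} - \frac{5 \sqrt{30}}{6063128} \approx 0.00013914$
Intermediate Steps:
$r = 18$ ($r = 9 \cdot 2 = 18$)
$a{\left(x \right)} = 18 x^{2}$
$\frac{1}{\left(158 + \sqrt{74 - 44}\right) 40 + a{\left(6 \right)}} = \frac{1}{\left(158 + \sqrt{74 - 44}\right) 40 + 18 \cdot 6^{2}} = \frac{1}{\left(158 + \sqrt{30}\right) 40 + 18 \cdot 36} = \frac{1}{\left(6320 + 40 \sqrt{30}\right) + 648} = \frac{1}{6968 + 40 \sqrt{30}}$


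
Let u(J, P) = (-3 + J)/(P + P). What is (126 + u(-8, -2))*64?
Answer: 8240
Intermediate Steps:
u(J, P) = (-3 + J)/(2*P) (u(J, P) = (-3 + J)/((2*P)) = (-3 + J)*(1/(2*P)) = (-3 + J)/(2*P))
(126 + u(-8, -2))*64 = (126 + (1/2)*(-3 - 8)/(-2))*64 = (126 + (1/2)*(-1/2)*(-11))*64 = (126 + 11/4)*64 = (515/4)*64 = 8240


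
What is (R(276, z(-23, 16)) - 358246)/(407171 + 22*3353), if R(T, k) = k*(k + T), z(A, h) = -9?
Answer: -360649/480937 ≈ -0.74989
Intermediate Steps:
R(T, k) = k*(T + k)
(R(276, z(-23, 16)) - 358246)/(407171 + 22*3353) = (-9*(276 - 9) - 358246)/(407171 + 22*3353) = (-9*267 - 358246)/(407171 + 73766) = (-2403 - 358246)/480937 = -360649*1/480937 = -360649/480937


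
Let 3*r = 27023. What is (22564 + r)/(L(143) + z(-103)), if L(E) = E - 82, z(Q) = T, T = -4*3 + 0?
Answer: 94715/147 ≈ 644.32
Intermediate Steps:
r = 27023/3 (r = (⅓)*27023 = 27023/3 ≈ 9007.7)
T = -12 (T = -12 + 0 = -12)
z(Q) = -12
L(E) = -82 + E
(22564 + r)/(L(143) + z(-103)) = (22564 + 27023/3)/((-82 + 143) - 12) = 94715/(3*(61 - 12)) = (94715/3)/49 = (94715/3)*(1/49) = 94715/147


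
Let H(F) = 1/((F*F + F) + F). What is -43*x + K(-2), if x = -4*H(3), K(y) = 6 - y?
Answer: 292/15 ≈ 19.467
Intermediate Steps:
H(F) = 1/(F² + 2*F) (H(F) = 1/((F² + F) + F) = 1/((F + F²) + F) = 1/(F² + 2*F))
x = -4/15 (x = -4/(3*(2 + 3)) = -4/(3*5) = -4*1/15 = -4/15 ≈ -0.26667)
-43*x + K(-2) = -43*(-4/15) + (6 - 1*(-2)) = 172/15 + (6 + 2) = 172/15 + 8 = 292/15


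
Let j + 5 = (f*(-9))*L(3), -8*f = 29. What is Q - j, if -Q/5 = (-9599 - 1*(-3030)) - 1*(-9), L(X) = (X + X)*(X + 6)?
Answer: 124173/4 ≈ 31043.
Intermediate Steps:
f = -29/8 (f = -⅛*29 = -29/8 ≈ -3.6250)
L(X) = 2*X*(6 + X) (L(X) = (2*X)*(6 + X) = 2*X*(6 + X))
Q = 32800 (Q = -5*((-9599 - 1*(-3030)) - 1*(-9)) = -5*((-9599 + 3030) + 9) = -5*(-6569 + 9) = -5*(-6560) = 32800)
j = 7027/4 (j = -5 + (-29/8*(-9))*(2*3*(6 + 3)) = -5 + 261*(2*3*9)/8 = -5 + (261/8)*54 = -5 + 7047/4 = 7027/4 ≈ 1756.8)
Q - j = 32800 - 1*7027/4 = 32800 - 7027/4 = 124173/4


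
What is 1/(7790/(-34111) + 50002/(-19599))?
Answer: -668541489/1858294432 ≈ -0.35976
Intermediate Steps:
1/(7790/(-34111) + 50002/(-19599)) = 1/(7790*(-1/34111) + 50002*(-1/19599)) = 1/(-7790/34111 - 50002/19599) = 1/(-1858294432/668541489) = -668541489/1858294432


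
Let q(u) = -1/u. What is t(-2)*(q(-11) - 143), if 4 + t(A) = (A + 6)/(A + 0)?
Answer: 9432/11 ≈ 857.45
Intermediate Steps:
t(A) = -4 + (6 + A)/A (t(A) = -4 + (A + 6)/(A + 0) = -4 + (6 + A)/A)
t(-2)*(q(-11) - 143) = (-3 + 6/(-2))*(-1/(-11) - 143) = (-3 + 6*(-½))*(-1*(-1/11) - 143) = (-3 - 3)*(1/11 - 143) = -6*(-1572/11) = 9432/11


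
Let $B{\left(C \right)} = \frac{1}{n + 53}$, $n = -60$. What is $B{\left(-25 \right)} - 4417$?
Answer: $- \frac{30920}{7} \approx -4417.1$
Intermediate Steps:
$B{\left(C \right)} = - \frac{1}{7}$ ($B{\left(C \right)} = \frac{1}{-60 + 53} = \frac{1}{-7} = - \frac{1}{7}$)
$B{\left(-25 \right)} - 4417 = - \frac{1}{7} - 4417 = - \frac{30920}{7}$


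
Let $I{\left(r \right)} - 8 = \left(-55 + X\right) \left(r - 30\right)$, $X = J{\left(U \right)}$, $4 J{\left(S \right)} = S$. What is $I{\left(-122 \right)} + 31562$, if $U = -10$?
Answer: $40310$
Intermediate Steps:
$J{\left(S \right)} = \frac{S}{4}$
$X = - \frac{5}{2}$ ($X = \frac{1}{4} \left(-10\right) = - \frac{5}{2} \approx -2.5$)
$I{\left(r \right)} = 1733 - \frac{115 r}{2}$ ($I{\left(r \right)} = 8 + \left(-55 - \frac{5}{2}\right) \left(r - 30\right) = 8 - \frac{115 \left(-30 + r\right)}{2} = 8 - \left(-1725 + \frac{115 r}{2}\right) = 1733 - \frac{115 r}{2}$)
$I{\left(-122 \right)} + 31562 = \left(1733 - -7015\right) + 31562 = \left(1733 + 7015\right) + 31562 = 8748 + 31562 = 40310$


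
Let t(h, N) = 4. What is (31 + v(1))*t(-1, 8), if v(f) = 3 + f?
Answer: 140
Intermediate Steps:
(31 + v(1))*t(-1, 8) = (31 + (3 + 1))*4 = (31 + 4)*4 = 35*4 = 140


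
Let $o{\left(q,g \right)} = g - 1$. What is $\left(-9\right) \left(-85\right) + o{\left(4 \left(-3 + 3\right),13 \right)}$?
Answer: $777$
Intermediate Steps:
$o{\left(q,g \right)} = -1 + g$ ($o{\left(q,g \right)} = g - 1 = -1 + g$)
$\left(-9\right) \left(-85\right) + o{\left(4 \left(-3 + 3\right),13 \right)} = \left(-9\right) \left(-85\right) + \left(-1 + 13\right) = 765 + 12 = 777$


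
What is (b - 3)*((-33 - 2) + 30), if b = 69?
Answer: -330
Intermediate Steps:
(b - 3)*((-33 - 2) + 30) = (69 - 3)*((-33 - 2) + 30) = 66*(-35 + 30) = 66*(-5) = -330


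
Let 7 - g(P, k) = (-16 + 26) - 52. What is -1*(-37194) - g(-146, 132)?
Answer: 37145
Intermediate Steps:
g(P, k) = 49 (g(P, k) = 7 - ((-16 + 26) - 52) = 7 - (10 - 52) = 7 - 1*(-42) = 7 + 42 = 49)
-1*(-37194) - g(-146, 132) = -1*(-37194) - 1*49 = 37194 - 49 = 37145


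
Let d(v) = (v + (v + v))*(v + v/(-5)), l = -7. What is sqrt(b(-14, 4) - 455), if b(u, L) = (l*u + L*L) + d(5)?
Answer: I*sqrt(281) ≈ 16.763*I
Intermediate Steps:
d(v) = 12*v**2/5 (d(v) = (v + 2*v)*(v + v*(-1/5)) = (3*v)*(v - v/5) = (3*v)*(4*v/5) = 12*v**2/5)
b(u, L) = 60 + L**2 - 7*u (b(u, L) = (-7*u + L*L) + (12/5)*5**2 = (-7*u + L**2) + (12/5)*25 = (L**2 - 7*u) + 60 = 60 + L**2 - 7*u)
sqrt(b(-14, 4) - 455) = sqrt((60 + 4**2 - 7*(-14)) - 455) = sqrt((60 + 16 + 98) - 455) = sqrt(174 - 455) = sqrt(-281) = I*sqrt(281)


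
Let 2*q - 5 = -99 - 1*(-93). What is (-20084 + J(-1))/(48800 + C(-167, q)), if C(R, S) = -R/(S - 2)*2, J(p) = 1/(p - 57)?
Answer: -5824365/14113256 ≈ -0.41269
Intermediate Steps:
J(p) = 1/(-57 + p)
q = -½ (q = 5/2 + (-99 - 1*(-93))/2 = 5/2 + (-99 + 93)/2 = 5/2 + (½)*(-6) = 5/2 - 3 = -½ ≈ -0.50000)
C(R, S) = -2*R/(-2 + S) (C(R, S) = -R/(-2 + S)*2 = -2*R/(-2 + S))
(-20084 + J(-1))/(48800 + C(-167, q)) = (-20084 + 1/(-57 - 1))/(48800 - 2*(-167)/(-2 - ½)) = (-20084 + 1/(-58))/(48800 - 2*(-167)/(-5/2)) = (-20084 - 1/58)/(48800 - 2*(-167)*(-⅖)) = -1164873/(58*(48800 - 668/5)) = -1164873/(58*243332/5) = -1164873/58*5/243332 = -5824365/14113256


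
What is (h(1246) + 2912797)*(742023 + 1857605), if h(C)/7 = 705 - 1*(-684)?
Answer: 7597464822560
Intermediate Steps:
h(C) = 9723 (h(C) = 7*(705 - 1*(-684)) = 7*(705 + 684) = 7*1389 = 9723)
(h(1246) + 2912797)*(742023 + 1857605) = (9723 + 2912797)*(742023 + 1857605) = 2922520*2599628 = 7597464822560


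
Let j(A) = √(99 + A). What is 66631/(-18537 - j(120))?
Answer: -411712949/114540050 + 66631*√219/343620150 ≈ -3.5916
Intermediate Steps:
66631/(-18537 - j(120)) = 66631/(-18537 - √(99 + 120)) = 66631/(-18537 - √219)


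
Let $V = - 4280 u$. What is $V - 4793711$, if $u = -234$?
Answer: $-3792191$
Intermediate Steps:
$V = 1001520$ ($V = \left(-4280\right) \left(-234\right) = 1001520$)
$V - 4793711 = 1001520 - 4793711 = -3792191$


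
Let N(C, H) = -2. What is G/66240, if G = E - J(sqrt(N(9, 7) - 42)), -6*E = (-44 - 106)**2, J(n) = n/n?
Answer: -3751/66240 ≈ -0.056627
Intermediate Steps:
J(n) = 1
E = -3750 (E = -(-44 - 106)**2/6 = -1/6*(-150)**2 = -1/6*22500 = -3750)
G = -3751 (G = -3750 - 1*1 = -3750 - 1 = -3751)
G/66240 = -3751/66240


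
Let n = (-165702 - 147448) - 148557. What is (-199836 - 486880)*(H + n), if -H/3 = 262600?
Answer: 858056449012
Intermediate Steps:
H = -787800 (H = -3*262600 = -787800)
n = -461707 (n = -313150 - 148557 = -461707)
(-199836 - 486880)*(H + n) = (-199836 - 486880)*(-787800 - 461707) = -686716*(-1249507) = 858056449012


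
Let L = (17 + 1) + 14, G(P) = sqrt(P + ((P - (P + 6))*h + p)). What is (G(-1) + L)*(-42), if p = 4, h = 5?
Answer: -1344 - 126*I*sqrt(3) ≈ -1344.0 - 218.24*I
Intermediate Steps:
G(P) = sqrt(-26 + P) (G(P) = sqrt(P + ((P - (P + 6))*5 + 4)) = sqrt(P + ((P - (6 + P))*5 + 4)) = sqrt(P + ((P + (-6 - P))*5 + 4)) = sqrt(P + (-6*5 + 4)) = sqrt(P + (-30 + 4)) = sqrt(P - 26) = sqrt(-26 + P))
L = 32 (L = 18 + 14 = 32)
(G(-1) + L)*(-42) = (sqrt(-26 - 1) + 32)*(-42) = (sqrt(-27) + 32)*(-42) = (3*I*sqrt(3) + 32)*(-42) = (32 + 3*I*sqrt(3))*(-42) = -1344 - 126*I*sqrt(3)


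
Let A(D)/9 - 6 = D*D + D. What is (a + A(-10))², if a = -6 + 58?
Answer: 839056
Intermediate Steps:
a = 52
A(D) = 54 + 9*D + 9*D² (A(D) = 54 + 9*(D*D + D) = 54 + 9*(D² + D) = 54 + 9*(D + D²) = 54 + (9*D + 9*D²) = 54 + 9*D + 9*D²)
(a + A(-10))² = (52 + (54 + 9*(-10) + 9*(-10)²))² = (52 + (54 - 90 + 9*100))² = (52 + (54 - 90 + 900))² = (52 + 864)² = 916² = 839056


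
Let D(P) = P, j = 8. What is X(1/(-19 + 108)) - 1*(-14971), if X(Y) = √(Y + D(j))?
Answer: 14971 + √63457/89 ≈ 14974.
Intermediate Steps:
X(Y) = √(8 + Y) (X(Y) = √(Y + 8) = √(8 + Y))
X(1/(-19 + 108)) - 1*(-14971) = √(8 + 1/(-19 + 108)) - 1*(-14971) = √(8 + 1/89) + 14971 = √(713/89) + 14971 = √63457/89 + 14971 = 14971 + √63457/89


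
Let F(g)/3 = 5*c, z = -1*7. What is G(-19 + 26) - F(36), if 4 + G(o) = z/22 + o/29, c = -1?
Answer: 6969/638 ≈ 10.923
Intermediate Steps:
z = -7
G(o) = -95/22 + o/29 (G(o) = -4 + (-7/22 + o/29) = -95/22 + o/29)
F(g) = -15 (F(g) = 3*(5*(-1)) = 3*(-5) = -15)
G(-19 + 26) - F(36) = (-95/22 + (-19 + 26)/29) - 1*(-15) = (-95/22 + (1/29)*7) + 15 = (-95/22 + 7/29) + 15 = -2601/638 + 15 = 6969/638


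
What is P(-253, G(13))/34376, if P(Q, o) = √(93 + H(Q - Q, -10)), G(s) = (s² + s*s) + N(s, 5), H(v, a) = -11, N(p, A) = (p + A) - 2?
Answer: √82/34376 ≈ 0.00026342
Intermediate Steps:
N(p, A) = -2 + A + p (N(p, A) = (A + p) - 2 = -2 + A + p)
G(s) = 3 + s + 2*s² (G(s) = (s² + s*s) + (-2 + 5 + s) = (s² + s²) + (3 + s) = 2*s² + (3 + s) = 3 + s + 2*s²)
P(Q, o) = √82 (P(Q, o) = √(93 - 11) = √82)
P(-253, G(13))/34376 = √82/34376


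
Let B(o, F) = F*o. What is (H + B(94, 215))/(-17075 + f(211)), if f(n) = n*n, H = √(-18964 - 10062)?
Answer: 10105/13723 + I*√29026/27446 ≈ 0.73635 + 0.0062075*I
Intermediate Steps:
H = I*√29026 (H = √(-29026) = I*√29026 ≈ 170.37*I)
f(n) = n²
(H + B(94, 215))/(-17075 + f(211)) = (I*√29026 + 215*94)/(-17075 + 211²) = (I*√29026 + 20210)/(-17075 + 44521) = (20210 + I*√29026)/27446 = (20210 + I*√29026)*(1/27446) = 10105/13723 + I*√29026/27446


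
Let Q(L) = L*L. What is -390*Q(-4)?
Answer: -6240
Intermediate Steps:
Q(L) = L²
-390*Q(-4) = -390*(-4)² = -390*16 = -6240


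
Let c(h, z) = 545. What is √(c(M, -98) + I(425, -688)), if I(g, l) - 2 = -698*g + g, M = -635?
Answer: I*√295678 ≈ 543.76*I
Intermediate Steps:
I(g, l) = 2 - 697*g (I(g, l) = 2 + (-698*g + g) = 2 - 697*g)
√(c(M, -98) + I(425, -688)) = √(545 + (2 - 697*425)) = √(545 + (2 - 296225)) = √(545 - 296223) = √(-295678) = I*√295678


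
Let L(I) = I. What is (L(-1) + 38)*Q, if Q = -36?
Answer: -1332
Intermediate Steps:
(L(-1) + 38)*Q = (-1 + 38)*(-36) = 37*(-36) = -1332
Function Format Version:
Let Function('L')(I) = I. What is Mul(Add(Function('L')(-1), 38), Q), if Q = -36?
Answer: -1332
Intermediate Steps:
Mul(Add(Function('L')(-1), 38), Q) = Mul(Add(-1, 38), -36) = Mul(37, -36) = -1332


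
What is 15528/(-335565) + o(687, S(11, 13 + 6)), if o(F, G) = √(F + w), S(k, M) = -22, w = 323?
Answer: -5176/111855 + √1010 ≈ 31.734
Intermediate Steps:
o(F, G) = √(323 + F) (o(F, G) = √(F + 323) = √(323 + F))
15528/(-335565) + o(687, S(11, 13 + 6)) = 15528/(-335565) + √(323 + 687) = 15528*(-1/335565) + √1010 = -5176/111855 + √1010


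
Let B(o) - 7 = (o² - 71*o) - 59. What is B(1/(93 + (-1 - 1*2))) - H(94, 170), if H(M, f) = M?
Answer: -1188989/8100 ≈ -146.79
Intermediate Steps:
B(o) = -52 + o² - 71*o (B(o) = 7 + ((o² - 71*o) - 59) = 7 + (-59 + o² - 71*o) = -52 + o² - 71*o)
B(1/(93 + (-1 - 1*2))) - H(94, 170) = (-52 + (1/(93 + (-1 - 1*2)))² - 71/(93 + (-1 - 1*2))) - 1*94 = (-52 + (1/(93 + (-1 - 2)))² - 71/(93 + (-1 - 2))) - 94 = (-52 + (1/(93 - 3))² - 71/(93 - 3)) - 94 = (-52 + (1/90)² - 71/90) - 94 = (-52 + (1/90)² - 71*1/90) - 94 = (-52 + 1/8100 - 71/90) - 94 = -427589/8100 - 94 = -1188989/8100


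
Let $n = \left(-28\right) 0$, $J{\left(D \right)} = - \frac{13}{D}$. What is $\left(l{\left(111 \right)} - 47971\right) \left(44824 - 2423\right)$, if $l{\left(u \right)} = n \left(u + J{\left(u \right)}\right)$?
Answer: $-2034018371$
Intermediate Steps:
$n = 0$
$l{\left(u \right)} = 0$ ($l{\left(u \right)} = 0 \left(u - \frac{13}{u}\right) = 0$)
$\left(l{\left(111 \right)} - 47971\right) \left(44824 - 2423\right) = \left(0 - 47971\right) \left(44824 - 2423\right) = \left(-47971\right) 42401 = -2034018371$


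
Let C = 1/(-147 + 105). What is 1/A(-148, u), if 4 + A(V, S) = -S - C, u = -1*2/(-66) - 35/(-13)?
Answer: -2002/13411 ≈ -0.14928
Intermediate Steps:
C = -1/42 (C = 1/(-42) = -1/42 ≈ -0.023810)
u = 1168/429 (u = -2*(-1/66) - 35*(-1/13) = 1/33 + 35/13 = 1168/429 ≈ 2.7226)
A(V, S) = -167/42 - S (A(V, S) = -4 + (-S - 1*(-1/42)) = -4 + (-S + 1/42) = -4 + (1/42 - S) = -167/42 - S)
1/A(-148, u) = 1/(-167/42 - 1*1168/429) = 1/(-167/42 - 1168/429) = 1/(-13411/2002) = -2002/13411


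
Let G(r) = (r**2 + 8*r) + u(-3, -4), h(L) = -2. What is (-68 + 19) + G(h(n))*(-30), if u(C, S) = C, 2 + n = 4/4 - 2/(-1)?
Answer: 401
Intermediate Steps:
n = 1 (n = -2 + (4/4 - 2/(-1)) = -2 + (4*(1/4) - 2*(-1)) = -2 + (1 + 2) = -2 + 3 = 1)
G(r) = -3 + r**2 + 8*r (G(r) = (r**2 + 8*r) - 3 = -3 + r**2 + 8*r)
(-68 + 19) + G(h(n))*(-30) = (-68 + 19) + (-3 + (-2)**2 + 8*(-2))*(-30) = -49 + (-3 + 4 - 16)*(-30) = -49 - 15*(-30) = -49 + 450 = 401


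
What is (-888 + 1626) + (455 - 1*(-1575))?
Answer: 2768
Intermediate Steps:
(-888 + 1626) + (455 - 1*(-1575)) = 738 + (455 + 1575) = 738 + 2030 = 2768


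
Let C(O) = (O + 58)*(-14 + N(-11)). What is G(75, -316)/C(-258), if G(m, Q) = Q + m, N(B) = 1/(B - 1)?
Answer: -723/8450 ≈ -0.085562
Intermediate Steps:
N(B) = 1/(-1 + B)
C(O) = -4901/6 - 169*O/12 (C(O) = (O + 58)*(-14 + 1/(-1 - 11)) = (58 + O)*(-14 + 1/(-12)) = (58 + O)*(-14 - 1/12) = (58 + O)*(-169/12) = -4901/6 - 169*O/12)
G(75, -316)/C(-258) = (-316 + 75)/(-4901/6 - 169/12*(-258)) = -241/(-4901/6 + 7267/2) = -241/8450/3 = -241*3/8450 = -723/8450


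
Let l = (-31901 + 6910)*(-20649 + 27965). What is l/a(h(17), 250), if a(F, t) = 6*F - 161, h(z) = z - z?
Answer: 182834156/161 ≈ 1.1356e+6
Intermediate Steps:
h(z) = 0
l = -182834156 (l = -24991*7316 = -182834156)
a(F, t) = -161 + 6*F
l/a(h(17), 250) = -182834156/(-161 + 6*0) = -182834156/(-161 + 0) = -182834156/(-161) = -182834156*(-1/161) = 182834156/161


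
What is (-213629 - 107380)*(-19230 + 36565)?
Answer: -5564691015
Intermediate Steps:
(-213629 - 107380)*(-19230 + 36565) = -321009*17335 = -5564691015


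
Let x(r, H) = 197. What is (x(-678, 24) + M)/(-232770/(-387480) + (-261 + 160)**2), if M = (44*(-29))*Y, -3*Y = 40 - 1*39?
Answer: 24114172/395291625 ≈ 0.061004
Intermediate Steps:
Y = -1/3 (Y = -(40 - 1*39)/3 = -(40 - 39)/3 = -1/3*1 = -1/3 ≈ -0.33333)
M = 1276/3 (M = (44*(-29))*(-1/3) = -1276*(-1/3) = 1276/3 ≈ 425.33)
(x(-678, 24) + M)/(-232770/(-387480) + (-261 + 160)**2) = (197 + 1276/3)/(-232770/(-387480) + (-261 + 160)**2) = 1867/(3*(-232770*(-1/387480) + (-101)**2)) = 1867/(3*(7759/12916 + 10201)) = 1867/(3*(131763875/12916)) = (1867/3)*(12916/131763875) = 24114172/395291625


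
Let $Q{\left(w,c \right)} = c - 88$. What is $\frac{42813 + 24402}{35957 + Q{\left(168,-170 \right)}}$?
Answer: $\frac{67215}{35699} \approx 1.8828$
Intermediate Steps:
$Q{\left(w,c \right)} = -88 + c$
$\frac{42813 + 24402}{35957 + Q{\left(168,-170 \right)}} = \frac{42813 + 24402}{35957 - 258} = \frac{67215}{35957 - 258} = \frac{67215}{35699}$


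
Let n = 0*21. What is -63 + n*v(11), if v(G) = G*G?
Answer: -63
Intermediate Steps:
n = 0
v(G) = G²
-63 + n*v(11) = -63 + 0*11² = -63 + 0*121 = -63 + 0 = -63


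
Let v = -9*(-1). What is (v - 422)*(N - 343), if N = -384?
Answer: 300251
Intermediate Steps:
v = 9
(v - 422)*(N - 343) = (9 - 422)*(-384 - 343) = -413*(-727) = 300251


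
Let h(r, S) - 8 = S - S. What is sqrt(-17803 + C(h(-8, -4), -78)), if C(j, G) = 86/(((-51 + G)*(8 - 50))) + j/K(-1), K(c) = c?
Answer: 2*I*sqrt(1963661)/21 ≈ 133.46*I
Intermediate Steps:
h(r, S) = 8 (h(r, S) = 8 + (S - S) = 8 + 0 = 8)
C(j, G) = -j + 86/(2142 - 42*G) (C(j, G) = 86/(((-51 + G)*(8 - 50))) + j/(-1) = 86/(((-51 + G)*(-42))) + j*(-1) = 86/(2142 - 42*G) - j = -j + 86/(2142 - 42*G))
sqrt(-17803 + C(h(-8, -4), -78)) = sqrt(-17803 + (-43/21 + 51*8 - 1*(-78)*8)/(-51 - 78)) = sqrt(-17803 + (-43/21 + 408 + 624)/(-129)) = sqrt(-17803 - 1/129*21629/21) = sqrt(-17803 - 503/63) = sqrt(-1122092/63) = 2*I*sqrt(1963661)/21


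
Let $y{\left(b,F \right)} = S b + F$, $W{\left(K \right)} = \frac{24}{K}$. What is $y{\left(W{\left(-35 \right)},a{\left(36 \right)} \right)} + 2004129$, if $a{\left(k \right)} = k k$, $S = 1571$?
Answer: $\frac{70152171}{35} \approx 2.0043 \cdot 10^{6}$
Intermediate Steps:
$a{\left(k \right)} = k^{2}$
$y{\left(b,F \right)} = F + 1571 b$ ($y{\left(b,F \right)} = 1571 b + F = F + 1571 b$)
$y{\left(W{\left(-35 \right)},a{\left(36 \right)} \right)} + 2004129 = \left(36^{2} + 1571 \frac{24}{-35}\right) + 2004129 = \left(1296 + 1571 \cdot 24 \left(- \frac{1}{35}\right)\right) + 2004129 = \left(1296 + 1571 \left(- \frac{24}{35}\right)\right) + 2004129 = \left(1296 - \frac{37704}{35}\right) + 2004129 = \frac{7656}{35} + 2004129 = \frac{70152171}{35}$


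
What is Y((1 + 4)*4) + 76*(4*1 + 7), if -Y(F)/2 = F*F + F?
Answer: -4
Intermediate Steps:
Y(F) = -2*F - 2*F**2 (Y(F) = -2*(F*F + F) = -2*(F**2 + F) = -2*(F + F**2) = -2*F - 2*F**2)
Y((1 + 4)*4) + 76*(4*1 + 7) = -2*(1 + 4)*4*(1 + (1 + 4)*4) + 76*(4*1 + 7) = -2*5*4*(1 + 5*4) + 76*(4 + 7) = -2*20*(1 + 20) + 76*11 = -2*20*21 + 836 = -840 + 836 = -4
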